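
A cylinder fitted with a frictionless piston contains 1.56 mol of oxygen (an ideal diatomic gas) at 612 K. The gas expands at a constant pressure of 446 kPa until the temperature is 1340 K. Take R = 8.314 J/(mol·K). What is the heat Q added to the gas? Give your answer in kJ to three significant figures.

Isobaric: W = nRΔT = (1.56)(8.314)(728) = 9442 J.
ΔU = nCᵥΔT with Cᵥ = 5R/2: ΔU = (1.56)(20.79)(728) = 23605 J.
Q = ΔU + W = 23605 + 9442 = 33047 J.

Q ≈ 33.0 kJ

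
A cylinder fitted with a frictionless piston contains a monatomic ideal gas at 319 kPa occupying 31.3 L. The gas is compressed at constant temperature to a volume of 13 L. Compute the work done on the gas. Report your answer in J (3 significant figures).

W ≈ 8770 J

Isothermal: W = nRT ln(V₂/V₁) = P₁V₁ ln(V₂/V₁).
P₁V₁ = (319 kPa)(31.3 L) = 9985 J.
W = 9985 × ln(13/31.3) = 9985 × -0.8787
W_by_gas = -8773 J; work on gas = −W_by = 8773 J.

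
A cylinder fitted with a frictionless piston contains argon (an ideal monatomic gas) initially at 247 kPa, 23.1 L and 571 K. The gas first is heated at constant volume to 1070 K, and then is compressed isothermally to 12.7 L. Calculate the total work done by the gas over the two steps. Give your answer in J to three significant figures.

Step 1 (isochoric): W = 0 (constant volume).
After step 1: P = 462.9 kPa (V unchanged).
Step 2 (isothermal): W = P₁V₁ ln(V₂/V₁) = (10692) ln(12.7/23.1) = -6396 J.
W_total = 0 − 6396 = -6396 J.

W_total ≈ -6400 J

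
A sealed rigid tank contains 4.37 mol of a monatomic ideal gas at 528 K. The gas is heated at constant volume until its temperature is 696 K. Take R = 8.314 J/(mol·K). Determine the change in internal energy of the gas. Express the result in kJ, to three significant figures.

ΔU ≈ 9.16 kJ

Constant volume ⇒ W = 0, so Q = ΔU = nCᵥΔT with Cᵥ = 3R/2 = 12.47 J/(mol·K).
ΔU = (4.37)(12.47)(696 − 528) = 9156 J.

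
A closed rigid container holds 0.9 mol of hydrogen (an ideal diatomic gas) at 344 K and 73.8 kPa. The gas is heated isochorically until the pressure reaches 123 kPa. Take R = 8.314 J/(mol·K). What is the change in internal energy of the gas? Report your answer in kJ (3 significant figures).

ΔU ≈ 4.29 kJ

Constant volume ⇒ W = 0, so Q = ΔU = nCᵥΔT with Cᵥ = 5R/2 = 20.79 J/(mol·K).
At constant V, T₂/T₁ = P₂/P₁ ⇒ ΔT = T₁(P₂/P₁ − 1) = 344·(123/73.8 − 1) = 229.3 K.
ΔU = (0.9)(20.79)(229.3) = 4290 J.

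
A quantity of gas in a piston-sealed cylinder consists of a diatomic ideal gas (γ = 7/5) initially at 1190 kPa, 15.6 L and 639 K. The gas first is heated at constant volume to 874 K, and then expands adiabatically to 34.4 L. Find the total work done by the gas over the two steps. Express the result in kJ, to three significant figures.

W_total ≈ 17.2 kJ

Step 1 (isochoric): W = 0 (constant volume).
After step 1: P = 1628 kPa (V unchanged).
Step 2 (adiabatic): W = (P₁V₁ − P₂V₂)/(γ−1) = (25391 − 18506)/0.4 = 17213 J.
W_total = 0 + 17213 = 17213 J.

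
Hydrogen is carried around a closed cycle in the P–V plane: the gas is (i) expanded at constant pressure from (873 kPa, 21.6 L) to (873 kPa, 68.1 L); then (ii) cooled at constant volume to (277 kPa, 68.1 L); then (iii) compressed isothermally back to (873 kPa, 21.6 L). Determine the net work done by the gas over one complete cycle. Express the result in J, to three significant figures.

W_net ≈ 18900 J

Leg (i): W = PΔV = (873)(68.1 − 21.6) = 40594 J.
Leg (ii): W = 0.
Leg (iii): W = PᵢVᵢ ln(V_f/Vᵢ) = (18864) ln(21.6/68.1) = -21661 J.
W_net = 40594 − 21661 = 18934 J.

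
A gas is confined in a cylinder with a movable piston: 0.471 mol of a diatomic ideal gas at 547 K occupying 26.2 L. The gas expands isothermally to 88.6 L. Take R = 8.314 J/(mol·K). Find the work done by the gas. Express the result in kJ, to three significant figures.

W ≈ 2.61 kJ

Isothermal: W = nRT ln(V₂/V₁).
W = (0.471)(8.314)(547) × ln(88.6/26.2)
  = 2142 × 1.218
W_by_gas = 2610 J.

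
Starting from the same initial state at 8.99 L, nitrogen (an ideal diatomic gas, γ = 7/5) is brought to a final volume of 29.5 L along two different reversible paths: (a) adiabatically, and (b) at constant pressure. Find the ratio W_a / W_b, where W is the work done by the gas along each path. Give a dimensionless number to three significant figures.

Path (a) adiabatic: W = P₁V₁(1 − (V₁/V₂)^(γ−1))/(γ−1) → W_a/(P₁V₁) = 0.9458.
Path (b) isobaric: W = P₁(V₂ − V₁) → W_b/(P₁V₁) = 2.281.
W_a / W_b = 0.9458 / 2.281 = 0.4146.

W_a / W_b ≈ 0.415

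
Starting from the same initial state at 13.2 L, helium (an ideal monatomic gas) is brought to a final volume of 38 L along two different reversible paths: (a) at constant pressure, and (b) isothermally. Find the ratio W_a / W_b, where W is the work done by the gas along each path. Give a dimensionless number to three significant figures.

Path (a) isobaric: W = P₁(V₂ − V₁) → W_a/(P₁V₁) = 1.879.
Path (b) isothermal: W = P₁V₁ ln(V₂/V₁) → W_b/(P₁V₁) = 1.057.
W_a / W_b = 1.879 / 1.057 = 1.777.

W_a / W_b ≈ 1.78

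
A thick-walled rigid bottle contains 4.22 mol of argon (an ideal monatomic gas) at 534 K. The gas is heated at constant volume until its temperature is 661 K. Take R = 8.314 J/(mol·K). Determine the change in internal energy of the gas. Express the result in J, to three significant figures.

ΔU ≈ 6680 J

Constant volume ⇒ W = 0, so Q = ΔU = nCᵥΔT with Cᵥ = 3R/2 = 12.47 J/(mol·K).
ΔU = (4.22)(12.47)(661 − 534) = 6684 J.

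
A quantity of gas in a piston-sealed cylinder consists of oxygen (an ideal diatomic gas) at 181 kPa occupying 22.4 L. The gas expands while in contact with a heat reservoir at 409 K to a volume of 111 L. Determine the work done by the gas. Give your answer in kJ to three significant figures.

Isothermal: W = nRT ln(V₂/V₁) = P₁V₁ ln(V₂/V₁).
P₁V₁ = (181 kPa)(22.4 L) = 4054 J.
W = 4054 × ln(111/22.4) = 4054 × 1.6
W_by_gas = 6489 J.

W ≈ 6.49 kJ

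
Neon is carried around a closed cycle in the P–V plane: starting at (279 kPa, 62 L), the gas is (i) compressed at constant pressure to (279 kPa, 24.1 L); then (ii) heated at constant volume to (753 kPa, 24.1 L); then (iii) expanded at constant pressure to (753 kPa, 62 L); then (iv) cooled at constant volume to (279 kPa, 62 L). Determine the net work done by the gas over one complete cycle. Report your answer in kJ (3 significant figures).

W_net ≈ 18.0 kJ

Constant-volume legs do no work.
W(i) = (279)(24.1 − 62) = -10574 J; W(iii) = (753)(62 − 24.1) = 28539 J.
W_net = -10574 + 28539 = 17965 J (the clockwise enclosed area).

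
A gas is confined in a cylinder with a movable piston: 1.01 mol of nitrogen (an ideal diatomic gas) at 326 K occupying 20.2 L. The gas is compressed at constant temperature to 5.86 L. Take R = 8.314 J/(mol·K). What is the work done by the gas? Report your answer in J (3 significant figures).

W ≈ -3390 J

Isothermal: W = nRT ln(V₂/V₁).
W = (1.01)(8.314)(326) × ln(5.86/20.2)
  = 2737 × -1.238
W_by_gas = -3388 J.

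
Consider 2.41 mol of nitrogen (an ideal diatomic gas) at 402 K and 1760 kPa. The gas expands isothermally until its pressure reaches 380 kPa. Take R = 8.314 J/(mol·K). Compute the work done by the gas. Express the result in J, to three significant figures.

W ≈ 12300 J

Isothermal process: W = nRT ln(V₂/V₁) = nRT ln(P₁/P₂).
W = (2.41)(8.314)(402) × ln(1760/380)
  = 8055 × ln(4.632) = 8055 × 1.533
W_by_gas = 12347 J.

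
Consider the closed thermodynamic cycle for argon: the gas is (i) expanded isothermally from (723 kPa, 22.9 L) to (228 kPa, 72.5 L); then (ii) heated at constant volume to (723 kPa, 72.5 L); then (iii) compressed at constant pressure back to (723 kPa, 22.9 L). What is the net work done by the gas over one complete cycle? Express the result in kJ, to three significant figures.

Leg (i): W = PᵢVᵢ ln(V_f/Vᵢ) = (16557) ln(72.5/22.9) = 19081 J.
Leg (ii): W = 0.
Leg (iii): W = PΔV = (723)(22.9 − 72.5) = -35861 J.
W_net = 19081 − 35861 = -16780 J.

W_net ≈ -16.8 kJ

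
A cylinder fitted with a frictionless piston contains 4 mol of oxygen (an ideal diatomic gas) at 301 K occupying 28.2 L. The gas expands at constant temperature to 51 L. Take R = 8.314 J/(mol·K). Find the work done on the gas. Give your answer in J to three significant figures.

W ≈ -5930 J

Isothermal: W = nRT ln(V₂/V₁).
W = (4)(8.314)(301) × ln(51/28.2)
  = 10010 × 0.5925
W_by_gas = 5931 J; work on gas = −W_by = -5931 J.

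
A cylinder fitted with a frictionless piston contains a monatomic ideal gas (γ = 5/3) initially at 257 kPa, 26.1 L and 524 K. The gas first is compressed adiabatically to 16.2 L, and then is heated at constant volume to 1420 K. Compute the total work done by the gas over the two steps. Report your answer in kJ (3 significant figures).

W_total ≈ -3.77 kJ

Step 1 (adiabatic): W = (P₁V₁ − P₂V₂)/(γ−1) = (6708 − 9218)/0.667 = -3766 J.
Step 2 (isochoric): W = 0 (constant volume).
W_total = -3766 + 0 = -3766 J.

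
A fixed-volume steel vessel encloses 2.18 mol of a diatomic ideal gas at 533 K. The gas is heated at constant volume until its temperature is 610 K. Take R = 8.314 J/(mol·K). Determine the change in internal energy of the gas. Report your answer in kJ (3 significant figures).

Constant volume ⇒ W = 0, so Q = ΔU = nCᵥΔT with Cᵥ = 5R/2 = 20.79 J/(mol·K).
ΔU = (2.18)(20.79)(610 − 533) = 3489 J.

ΔU ≈ 3.49 kJ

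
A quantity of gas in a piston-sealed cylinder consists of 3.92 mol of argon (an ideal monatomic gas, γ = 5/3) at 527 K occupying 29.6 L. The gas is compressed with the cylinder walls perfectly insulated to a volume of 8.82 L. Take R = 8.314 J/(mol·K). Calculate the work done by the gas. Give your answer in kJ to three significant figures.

Adiabatic: TV^(γ−1) = const with γ = 5/3.
T₂ = T₁ (V₁/V₂)^(γ−1) = 527 × (29.6/8.82)^0.667 = 527 × 2.242 = 1181 K.
W_by = nCᵥ(T₁ − T₂) = (3.92)(12.47)(527 − 1181) = -31986 J.

W ≈ -32.0 kJ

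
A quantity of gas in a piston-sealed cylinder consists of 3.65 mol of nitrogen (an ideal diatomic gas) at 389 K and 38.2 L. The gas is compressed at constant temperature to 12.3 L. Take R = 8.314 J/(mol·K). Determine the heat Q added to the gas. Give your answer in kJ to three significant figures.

Isothermal ⇒ ΔU = 0, so Q = W = nRT ln(V₂/V₁).
Q = (3.65)(8.314)(389) ln(12.3/38.2) = 11805 × -1.133 = -13377 J.

Q ≈ -13.4 kJ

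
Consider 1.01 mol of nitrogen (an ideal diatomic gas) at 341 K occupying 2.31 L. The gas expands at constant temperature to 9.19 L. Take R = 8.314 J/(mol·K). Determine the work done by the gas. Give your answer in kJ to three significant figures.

Isothermal: W = nRT ln(V₂/V₁).
W = (1.01)(8.314)(341) × ln(9.19/2.31)
  = 2863 × 1.381
W_by_gas = 3954 J.

W ≈ 3.95 kJ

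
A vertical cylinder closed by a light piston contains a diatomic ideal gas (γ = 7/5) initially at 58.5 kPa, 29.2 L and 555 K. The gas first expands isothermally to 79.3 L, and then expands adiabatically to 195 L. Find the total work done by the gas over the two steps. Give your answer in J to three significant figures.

Step 1 (isothermal): W = P₁V₁ ln(V₂/V₁) = (1708) ln(79.3/29.2) = 1707 J.
After step 1: P = 21.54 kPa, V = 79.3 L, T = 555 K.
Step 2 (adiabatic): W = (P₁V₁ − P₂V₂)/(γ−1) = (1708 − 1192)/0.4 = 1291 J.
W_total = 1707 + 1291 = 2997 J.

W_total ≈ 3000 J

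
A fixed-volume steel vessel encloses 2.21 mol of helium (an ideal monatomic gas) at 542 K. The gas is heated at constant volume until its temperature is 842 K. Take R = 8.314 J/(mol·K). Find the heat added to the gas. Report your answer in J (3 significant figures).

Constant volume ⇒ W = 0, so Q = ΔU = nCᵥΔT with Cᵥ = 3R/2 = 12.47 J/(mol·K).
ΔU = (2.21)(12.47)(842 − 542) = 8268 J.

Q ≈ 8270 J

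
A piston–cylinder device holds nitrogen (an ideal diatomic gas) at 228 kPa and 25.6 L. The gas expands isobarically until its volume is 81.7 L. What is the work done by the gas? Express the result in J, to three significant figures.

W ≈ 12800 J

Isobaric: W = P ΔV.
W = (228 kPa)(81.7 − 25.6 L) = (228)(56.1) = 12791 J.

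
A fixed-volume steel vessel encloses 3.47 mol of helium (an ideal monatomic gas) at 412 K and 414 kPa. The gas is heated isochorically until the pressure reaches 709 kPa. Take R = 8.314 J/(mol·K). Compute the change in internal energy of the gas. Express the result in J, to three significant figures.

ΔU ≈ 12700 J

Constant volume ⇒ W = 0, so Q = ΔU = nCᵥΔT with Cᵥ = 3R/2 = 12.47 J/(mol·K).
At constant V, T₂/T₁ = P₂/P₁ ⇒ ΔT = T₁(P₂/P₁ − 1) = 412·(709/414 − 1) = 293.6 K.
ΔU = (3.47)(12.47)(293.6) = 12704 J.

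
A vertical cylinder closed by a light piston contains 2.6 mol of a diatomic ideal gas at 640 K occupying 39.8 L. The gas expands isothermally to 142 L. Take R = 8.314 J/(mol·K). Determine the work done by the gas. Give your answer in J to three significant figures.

W ≈ 17600 J

Isothermal: W = nRT ln(V₂/V₁).
W = (2.6)(8.314)(640) × ln(142/39.8)
  = 13834 × 1.272
W_by_gas = 17597 J.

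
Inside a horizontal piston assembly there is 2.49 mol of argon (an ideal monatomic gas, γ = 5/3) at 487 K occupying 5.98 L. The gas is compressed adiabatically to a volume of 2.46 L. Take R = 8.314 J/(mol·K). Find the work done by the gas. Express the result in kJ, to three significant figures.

Adiabatic: TV^(γ−1) = const with γ = 5/3.
T₂ = T₁ (V₁/V₂)^(γ−1) = 487 × (5.98/2.46)^0.667 = 487 × 1.808 = 880.5 K.
W_by = nCᵥ(T₁ − T₂) = (2.49)(12.47)(487 − 880.5) = -12218 J.

W ≈ -12.2 kJ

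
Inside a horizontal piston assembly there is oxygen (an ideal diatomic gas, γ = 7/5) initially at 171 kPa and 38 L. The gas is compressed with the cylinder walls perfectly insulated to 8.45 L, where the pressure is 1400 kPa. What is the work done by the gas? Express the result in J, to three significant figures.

Adiabatic: W = (P₁V₁ − P₂V₂)/(γ − 1) with γ = 7/5.
P₁V₁ = 6498 J, P₂V₂ = 11830 J.
W = (6498 − 11830) / 0.4 = -13330 J.

W ≈ -13300 J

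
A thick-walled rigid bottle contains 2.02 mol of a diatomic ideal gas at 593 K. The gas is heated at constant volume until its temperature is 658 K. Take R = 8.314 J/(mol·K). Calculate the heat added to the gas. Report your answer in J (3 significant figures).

Q ≈ 2730 J

Constant volume ⇒ W = 0, so Q = ΔU = nCᵥΔT with Cᵥ = 5R/2 = 20.79 J/(mol·K).
ΔU = (2.02)(20.79)(658 − 593) = 2729 J.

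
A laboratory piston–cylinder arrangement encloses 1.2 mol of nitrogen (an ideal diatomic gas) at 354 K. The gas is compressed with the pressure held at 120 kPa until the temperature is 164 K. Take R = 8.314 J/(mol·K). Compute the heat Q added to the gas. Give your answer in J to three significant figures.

Isobaric: W = nRΔT = (1.2)(8.314)(-190) = -1896 J.
ΔU = nCᵥΔT with Cᵥ = 5R/2: ΔU = (1.2)(20.79)(-190) = -4739 J.
Q = ΔU + W = -4739 − 1896 = -6635 J.

Q ≈ -6630 J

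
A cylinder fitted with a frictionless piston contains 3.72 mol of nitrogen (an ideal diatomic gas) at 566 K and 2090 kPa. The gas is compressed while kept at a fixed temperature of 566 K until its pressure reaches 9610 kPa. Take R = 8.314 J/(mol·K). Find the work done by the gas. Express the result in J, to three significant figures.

W ≈ -26700 J

Isothermal process: W = nRT ln(V₂/V₁) = nRT ln(P₁/P₂).
W = (3.72)(8.314)(566) × ln(2090/9610)
  = 17505 × ln(0.2175) = 17505 × -1.526
W_by_gas = -26707 J.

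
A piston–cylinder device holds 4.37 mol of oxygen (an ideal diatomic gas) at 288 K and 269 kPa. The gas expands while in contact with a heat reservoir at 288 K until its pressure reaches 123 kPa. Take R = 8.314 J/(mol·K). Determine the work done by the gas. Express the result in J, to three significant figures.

Isothermal process: W = nRT ln(V₂/V₁) = nRT ln(P₁/P₂).
W = (4.37)(8.314)(288) × ln(269/123)
  = 10464 × ln(2.187) = 10464 × 0.7825
W_by_gas = 8188 J.

W ≈ 8190 J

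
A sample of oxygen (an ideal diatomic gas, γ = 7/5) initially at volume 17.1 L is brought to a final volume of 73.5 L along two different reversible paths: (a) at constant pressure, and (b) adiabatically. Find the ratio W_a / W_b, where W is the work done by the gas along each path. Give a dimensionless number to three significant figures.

Path (a) isobaric: W = P₁(V₂ − V₁) → W_a/(P₁V₁) = 3.298.
Path (b) adiabatic: W = P₁V₁(1 − (V₁/V₂)^(γ−1))/(γ−1) → W_b/(P₁V₁) = 1.105.
W_a / W_b = 3.298 / 1.105 = 2.985.

W_a / W_b ≈ 2.99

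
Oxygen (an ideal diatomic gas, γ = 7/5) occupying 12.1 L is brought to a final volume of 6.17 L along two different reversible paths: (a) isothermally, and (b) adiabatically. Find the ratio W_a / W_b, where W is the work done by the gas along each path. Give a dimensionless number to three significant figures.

W_a / W_b ≈ 0.871

Path (a) isothermal: W = P₁V₁ ln(V₂/V₁) → W_a/(P₁V₁) = -0.6735.
Path (b) adiabatic: W = P₁V₁(1 − (V₁/V₂)^(γ−1))/(γ−1) → W_b/(P₁V₁) = -0.773.
W_a / W_b = -0.6735 / -0.773 = 0.8713.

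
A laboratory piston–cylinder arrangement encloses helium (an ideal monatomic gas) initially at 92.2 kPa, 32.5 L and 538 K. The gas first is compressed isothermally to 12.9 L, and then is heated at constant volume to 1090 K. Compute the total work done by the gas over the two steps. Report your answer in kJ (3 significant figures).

Step 1 (isothermal): W = P₁V₁ ln(V₂/V₁) = (2996) ln(12.9/32.5) = -2769 J.
Step 2 (isochoric): W = 0 (constant volume).
W_total = -2769 + 0 = -2769 J.

W_total ≈ -2.77 kJ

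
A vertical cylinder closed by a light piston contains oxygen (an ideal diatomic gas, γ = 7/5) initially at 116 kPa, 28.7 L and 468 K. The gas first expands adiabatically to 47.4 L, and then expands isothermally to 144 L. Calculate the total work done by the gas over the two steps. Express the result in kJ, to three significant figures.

W_total ≈ 4.54 kJ

Step 1 (adiabatic): W = (P₁V₁ − P₂V₂)/(γ−1) = (3329 − 2724)/0.4 = 1513 J.
After step 1: P = 57.46 kPa, V = 47.4 L, T = 382.9 K.
Step 2 (isothermal): W = P₁V₁ ln(V₂/V₁) = (2724) ln(144/47.4) = 3027 J.
W_total = 1513 + 3027 = 4540 J.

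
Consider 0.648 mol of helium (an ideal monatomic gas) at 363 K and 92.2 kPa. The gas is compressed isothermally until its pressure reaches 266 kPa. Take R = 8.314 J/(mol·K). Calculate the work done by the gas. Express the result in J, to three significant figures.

Isothermal process: W = nRT ln(V₂/V₁) = nRT ln(P₁/P₂).
W = (0.648)(8.314)(363) × ln(92.2/266)
  = 1956 × ln(0.3466) = 1956 × -1.06
W_by_gas = -2072 J.

W ≈ -2070 J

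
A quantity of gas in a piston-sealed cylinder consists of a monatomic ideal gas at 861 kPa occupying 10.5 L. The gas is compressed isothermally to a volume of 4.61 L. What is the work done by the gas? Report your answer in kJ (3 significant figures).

W ≈ -7.44 kJ

Isothermal: W = nRT ln(V₂/V₁) = P₁V₁ ln(V₂/V₁).
P₁V₁ = (861 kPa)(10.5 L) = 9040 J.
W = 9040 × ln(4.61/10.5) = 9040 × -0.8231
W_by_gas = -7442 J.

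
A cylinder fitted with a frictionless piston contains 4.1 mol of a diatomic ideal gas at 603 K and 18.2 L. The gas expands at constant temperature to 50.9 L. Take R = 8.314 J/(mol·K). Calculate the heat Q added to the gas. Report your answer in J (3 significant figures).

Q ≈ 21100 J

Isothermal ⇒ ΔU = 0, so Q = W = nRT ln(V₂/V₁).
Q = (4.1)(8.314)(603) ln(50.9/18.2) = 20555 × 1.028 = 21139 J.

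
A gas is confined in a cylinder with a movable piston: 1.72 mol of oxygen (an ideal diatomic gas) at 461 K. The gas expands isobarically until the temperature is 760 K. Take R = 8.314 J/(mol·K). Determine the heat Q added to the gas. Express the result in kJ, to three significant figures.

Isobaric: W = nRΔT = (1.72)(8.314)(299) = 4276 J.
ΔU = nCᵥΔT with Cᵥ = 5R/2: ΔU = (1.72)(20.79)(299) = 10689 J.
Q = ΔU + W = 10689 + 4276 = 14965 J.

Q ≈ 15.0 kJ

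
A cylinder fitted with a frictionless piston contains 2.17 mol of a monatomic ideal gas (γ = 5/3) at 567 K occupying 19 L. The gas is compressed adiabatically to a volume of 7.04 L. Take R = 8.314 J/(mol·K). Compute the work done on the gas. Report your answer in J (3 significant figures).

W ≈ 14400 J

Adiabatic: TV^(γ−1) = const with γ = 5/3.
T₂ = T₁ (V₁/V₂)^(γ−1) = 567 × (19/7.04)^0.667 = 567 × 1.938 = 1099 K.
W_by = nCᵥ(T₁ − T₂) = (2.17)(12.47)(567 − 1099) = -14400 J.
Work on gas = −W_by = 14400 J.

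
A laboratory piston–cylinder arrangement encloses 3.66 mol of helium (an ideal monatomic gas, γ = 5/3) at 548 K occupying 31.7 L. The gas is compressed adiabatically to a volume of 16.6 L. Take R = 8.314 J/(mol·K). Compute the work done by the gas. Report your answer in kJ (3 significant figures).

W ≈ -13.5 kJ

Adiabatic: TV^(γ−1) = const with γ = 5/3.
T₂ = T₁ (V₁/V₂)^(γ−1) = 548 × (31.7/16.6)^0.667 = 548 × 1.539 = 843.5 K.
W_by = nCᵥ(T₁ − T₂) = (3.66)(12.47)(548 − 843.5) = -13487 J.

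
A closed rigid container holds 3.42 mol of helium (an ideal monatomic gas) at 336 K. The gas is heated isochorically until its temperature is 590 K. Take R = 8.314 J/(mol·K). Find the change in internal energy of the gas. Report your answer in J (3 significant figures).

ΔU ≈ 10800 J

Constant volume ⇒ W = 0, so Q = ΔU = nCᵥΔT with Cᵥ = 3R/2 = 12.47 J/(mol·K).
ΔU = (3.42)(12.47)(590 − 336) = 10833 J.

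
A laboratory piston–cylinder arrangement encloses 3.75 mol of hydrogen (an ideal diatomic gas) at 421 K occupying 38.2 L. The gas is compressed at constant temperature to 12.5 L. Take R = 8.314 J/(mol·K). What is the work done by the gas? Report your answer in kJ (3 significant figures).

Isothermal: W = nRT ln(V₂/V₁).
W = (3.75)(8.314)(421) × ln(12.5/38.2)
  = 13126 × -1.117
W_by_gas = -14663 J.

W ≈ -14.7 kJ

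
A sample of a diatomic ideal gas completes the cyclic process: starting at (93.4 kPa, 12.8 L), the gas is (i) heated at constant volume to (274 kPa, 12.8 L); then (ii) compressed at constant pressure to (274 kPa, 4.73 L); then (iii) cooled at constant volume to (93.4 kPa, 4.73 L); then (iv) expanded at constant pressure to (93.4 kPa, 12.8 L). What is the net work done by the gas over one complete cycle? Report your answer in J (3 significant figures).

W_net ≈ -1460 J

Constant-volume legs do no work.
W(ii) = (274)(4.73 − 12.8) = -2211 J; W(iv) = (93.4)(12.8 − 4.73) = 753.7 J.
W_net = -2211 + 753.7 = -1457 J (the counter-clockwise enclosed area).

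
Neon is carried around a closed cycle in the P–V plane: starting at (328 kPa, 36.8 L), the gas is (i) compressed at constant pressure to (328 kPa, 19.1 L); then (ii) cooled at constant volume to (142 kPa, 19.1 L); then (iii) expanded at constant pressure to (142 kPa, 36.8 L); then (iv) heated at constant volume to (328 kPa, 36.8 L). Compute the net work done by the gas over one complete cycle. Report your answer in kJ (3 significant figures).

W_net ≈ -3.29 kJ

Constant-volume legs do no work.
W(i) = (328)(19.1 − 36.8) = -5806 J; W(iii) = (142)(36.8 − 19.1) = 2513 J.
W_net = -5806 + 2513 = -3292 J (the counter-clockwise enclosed area).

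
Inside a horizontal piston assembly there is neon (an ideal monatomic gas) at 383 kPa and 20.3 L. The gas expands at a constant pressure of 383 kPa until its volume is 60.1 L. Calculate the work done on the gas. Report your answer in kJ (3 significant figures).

W ≈ -15.2 kJ

Isobaric: W = P ΔV.
W = (383 kPa)(60.1 − 20.3 L) = (383)(39.8) = 15243 J.
Work on gas = −W_by = -15243 J.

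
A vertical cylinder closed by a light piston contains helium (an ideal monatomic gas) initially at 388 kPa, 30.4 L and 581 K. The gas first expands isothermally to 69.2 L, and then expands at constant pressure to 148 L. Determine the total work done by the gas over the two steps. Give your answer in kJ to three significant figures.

Step 1 (isothermal): W = P₁V₁ ln(V₂/V₁) = (11795) ln(69.2/30.4) = 9702 J.
After step 1: P = 170.5 kPa, V = 69.2 L, T = 581 K.
Step 2 (isobaric): W = PΔV = (170.5 kPa)(148 − 69.2 L) = 13432 J.
W_total = 9702 + 13432 = 23134 J.

W_total ≈ 23.1 kJ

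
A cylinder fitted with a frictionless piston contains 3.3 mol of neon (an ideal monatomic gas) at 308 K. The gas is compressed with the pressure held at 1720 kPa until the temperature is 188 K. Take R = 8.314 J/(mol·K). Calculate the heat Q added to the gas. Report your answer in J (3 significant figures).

Isobaric: W = nRΔT = (3.3)(8.314)(-120) = -3292 J.
ΔU = nCᵥΔT with Cᵥ = 3R/2: ΔU = (3.3)(12.47)(-120) = -4939 J.
Q = ΔU + W = -4939 − 3292 = -8231 J.

Q ≈ -8230 J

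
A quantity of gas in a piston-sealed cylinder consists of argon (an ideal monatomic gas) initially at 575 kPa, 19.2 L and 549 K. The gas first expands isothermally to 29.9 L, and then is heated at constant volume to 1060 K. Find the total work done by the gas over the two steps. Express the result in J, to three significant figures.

Step 1 (isothermal): W = P₁V₁ ln(V₂/V₁) = (11040) ln(29.9/19.2) = 4890 J.
Step 2 (isochoric): W = 0 (constant volume).
W_total = 4890 + 0 = 4890 J.

W_total ≈ 4890 J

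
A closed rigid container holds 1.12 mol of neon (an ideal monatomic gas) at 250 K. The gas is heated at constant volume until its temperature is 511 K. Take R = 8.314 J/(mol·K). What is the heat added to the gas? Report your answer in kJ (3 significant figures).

Q ≈ 3.65 kJ

Constant volume ⇒ W = 0, so Q = ΔU = nCᵥΔT with Cᵥ = 3R/2 = 12.47 J/(mol·K).
ΔU = (1.12)(12.47)(511 − 250) = 3646 J.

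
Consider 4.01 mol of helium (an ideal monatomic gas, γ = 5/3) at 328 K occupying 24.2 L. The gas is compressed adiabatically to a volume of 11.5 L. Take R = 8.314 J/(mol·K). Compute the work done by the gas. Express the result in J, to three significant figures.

W ≈ -10500 J

Adiabatic: TV^(γ−1) = const with γ = 5/3.
T₂ = T₁ (V₁/V₂)^(γ−1) = 328 × (24.2/11.5)^0.667 = 328 × 1.642 = 538.6 K.
W_by = nCᵥ(T₁ − T₂) = (4.01)(12.47)(328 − 538.6) = -10533 J.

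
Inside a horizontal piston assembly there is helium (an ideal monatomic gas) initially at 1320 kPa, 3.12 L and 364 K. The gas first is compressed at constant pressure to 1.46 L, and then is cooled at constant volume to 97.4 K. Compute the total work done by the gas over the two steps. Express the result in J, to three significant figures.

W_total ≈ -2190 J

Step 1 (isobaric): W = PΔV = (1320 kPa)(1.46 − 3.12 L) = -2191 J.
Step 2 (isochoric): W = 0 (constant volume).
W_total = -2191 + 0 = -2191 J.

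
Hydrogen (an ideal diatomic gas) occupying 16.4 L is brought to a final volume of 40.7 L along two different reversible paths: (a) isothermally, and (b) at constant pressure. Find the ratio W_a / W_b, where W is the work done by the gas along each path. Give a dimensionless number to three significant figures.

Path (a) isothermal: W = P₁V₁ ln(V₂/V₁) → W_a/(P₁V₁) = 0.9089.
Path (b) isobaric: W = P₁(V₂ − V₁) → W_b/(P₁V₁) = 1.482.
W_a / W_b = 0.9089 / 1.482 = 0.6134.

W_a / W_b ≈ 0.613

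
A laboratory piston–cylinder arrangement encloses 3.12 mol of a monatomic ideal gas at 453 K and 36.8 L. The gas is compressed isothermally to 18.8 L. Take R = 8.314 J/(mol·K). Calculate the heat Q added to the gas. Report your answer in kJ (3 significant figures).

Isothermal ⇒ ΔU = 0, so Q = W = nRT ln(V₂/V₁).
Q = (3.12)(8.314)(453) ln(18.8/36.8) = 11751 × -0.6716 = -7892 J.

Q ≈ -7.89 kJ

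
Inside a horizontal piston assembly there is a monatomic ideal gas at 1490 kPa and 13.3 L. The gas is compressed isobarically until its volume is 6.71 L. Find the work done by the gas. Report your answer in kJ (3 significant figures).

W ≈ -9.82 kJ

Isobaric: W = P ΔV.
W = (1490 kPa)(6.71 − 13.3 L) = (1490)(-6.59) = -9819 J.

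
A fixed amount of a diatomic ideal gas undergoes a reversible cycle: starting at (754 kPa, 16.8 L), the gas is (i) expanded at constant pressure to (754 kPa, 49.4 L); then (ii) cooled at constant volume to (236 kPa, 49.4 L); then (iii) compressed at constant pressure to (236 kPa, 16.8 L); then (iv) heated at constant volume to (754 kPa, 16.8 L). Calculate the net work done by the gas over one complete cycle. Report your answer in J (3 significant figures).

W_net ≈ 16900 J

Constant-volume legs do no work.
W(i) = (754)(49.4 − 16.8) = 24580 J; W(iii) = (236)(16.8 − 49.4) = -7694 J.
W_net = 24580 − 7694 = 16887 J (the clockwise enclosed area).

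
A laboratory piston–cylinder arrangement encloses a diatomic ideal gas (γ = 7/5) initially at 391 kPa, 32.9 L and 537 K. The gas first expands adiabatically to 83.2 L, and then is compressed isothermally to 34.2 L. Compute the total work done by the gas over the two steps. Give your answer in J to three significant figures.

Step 1 (adiabatic): W = (P₁V₁ − P₂V₂)/(γ−1) = (12864 − 8876)/0.4 = 9971 J.
After step 1: P = 106.7 kPa, V = 83.2 L, T = 370.5 K.
Step 2 (isothermal): W = P₁V₁ ln(V₂/V₁) = (8876) ln(34.2/83.2) = -7891 J.
W_total = 9971 − 7891 = 2080 J.

W_total ≈ 2080 J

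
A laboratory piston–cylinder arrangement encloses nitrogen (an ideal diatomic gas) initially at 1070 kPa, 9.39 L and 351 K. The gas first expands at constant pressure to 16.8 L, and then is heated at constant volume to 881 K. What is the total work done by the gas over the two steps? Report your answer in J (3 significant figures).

Step 1 (isobaric): W = PΔV = (1070 kPa)(16.8 − 9.39 L) = 7929 J.
Step 2 (isochoric): W = 0 (constant volume).
W_total = 7929 + 0 = 7929 J.

W_total ≈ 7930 J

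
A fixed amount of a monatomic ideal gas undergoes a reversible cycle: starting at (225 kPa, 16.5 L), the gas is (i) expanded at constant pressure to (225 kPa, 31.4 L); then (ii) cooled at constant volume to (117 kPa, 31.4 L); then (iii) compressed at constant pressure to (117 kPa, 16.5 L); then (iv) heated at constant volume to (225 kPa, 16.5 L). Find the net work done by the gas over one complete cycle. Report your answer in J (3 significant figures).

W_net ≈ 1610 J

Constant-volume legs do no work.
W(i) = (225)(31.4 − 16.5) = 3352 J; W(iii) = (117)(16.5 − 31.4) = -1743 J.
W_net = 3352 − 1743 = 1609 J (the clockwise enclosed area).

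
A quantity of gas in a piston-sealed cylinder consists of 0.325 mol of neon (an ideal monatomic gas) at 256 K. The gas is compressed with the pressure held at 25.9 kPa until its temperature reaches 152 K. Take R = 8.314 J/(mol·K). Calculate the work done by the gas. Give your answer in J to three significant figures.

Isobaric: W = P ΔV = nR ΔT.
W = (0.325)(8.314)(152 − 256) = -281 J.

W ≈ -281 J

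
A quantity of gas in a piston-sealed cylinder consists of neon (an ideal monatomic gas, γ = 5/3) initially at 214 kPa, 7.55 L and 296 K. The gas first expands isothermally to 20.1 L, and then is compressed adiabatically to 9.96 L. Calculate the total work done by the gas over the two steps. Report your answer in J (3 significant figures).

W_total ≈ 135 J

Step 1 (isothermal): W = P₁V₁ ln(V₂/V₁) = (1616) ln(20.1/7.55) = 1582 J.
After step 1: P = 80.38 kPa, V = 20.1 L, T = 296 K.
Step 2 (adiabatic): W = (P₁V₁ − P₂V₂)/(γ−1) = (1616 − 2580)/0.667 = -1447 J.
W_total = 1582 − 1447 = 135.3 J.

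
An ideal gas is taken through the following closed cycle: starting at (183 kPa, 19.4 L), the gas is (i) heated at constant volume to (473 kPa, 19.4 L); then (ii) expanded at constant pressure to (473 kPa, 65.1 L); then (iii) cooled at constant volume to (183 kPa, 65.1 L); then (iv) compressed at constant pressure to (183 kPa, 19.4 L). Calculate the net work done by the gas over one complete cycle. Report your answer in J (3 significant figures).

Constant-volume legs do no work.
W(ii) = (473)(65.1 − 19.4) = 21616 J; W(iv) = (183)(19.4 − 65.1) = -8363 J.
W_net = 21616 − 8363 = 13253 J (the clockwise enclosed area).

W_net ≈ 13300 J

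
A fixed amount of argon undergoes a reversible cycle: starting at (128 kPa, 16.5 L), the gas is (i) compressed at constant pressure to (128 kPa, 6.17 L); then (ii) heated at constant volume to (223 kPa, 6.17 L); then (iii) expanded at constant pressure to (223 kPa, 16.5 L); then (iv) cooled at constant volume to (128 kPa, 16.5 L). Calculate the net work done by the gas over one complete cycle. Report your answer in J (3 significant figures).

W_net ≈ 981 J

Constant-volume legs do no work.
W(i) = (128)(6.17 − 16.5) = -1322 J; W(iii) = (223)(16.5 − 6.17) = 2304 J.
W_net = -1322 + 2304 = 981.4 J (the clockwise enclosed area).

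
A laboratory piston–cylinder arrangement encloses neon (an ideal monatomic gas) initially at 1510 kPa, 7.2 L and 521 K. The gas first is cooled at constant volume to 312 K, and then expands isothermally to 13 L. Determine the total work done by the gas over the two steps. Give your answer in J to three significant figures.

W_total ≈ 3850 J

Step 1 (isochoric): W = 0 (constant volume).
After step 1: P = 904.3 kPa (V unchanged).
Step 2 (isothermal): W = P₁V₁ ln(V₂/V₁) = (6511) ln(13/7.2) = 3847 J.
W_total = 0 + 3847 = 3847 J.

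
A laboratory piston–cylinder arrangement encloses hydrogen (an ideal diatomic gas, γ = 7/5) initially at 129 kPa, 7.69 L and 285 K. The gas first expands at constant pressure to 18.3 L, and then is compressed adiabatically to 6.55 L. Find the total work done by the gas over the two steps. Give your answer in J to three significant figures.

Step 1 (isobaric): W = PΔV = (129 kPa)(18.3 − 7.69 L) = 1369 J.
After step 1: P = 129 kPa, V = 18.3 L, T = 678.2 K.
Step 2 (adiabatic): W = (P₁V₁ − P₂V₂)/(γ−1) = (2361 − 3561)/0.4 = -3000 J.
W_total = 1369 − 3000 = -1631 J.

W_total ≈ -1630 J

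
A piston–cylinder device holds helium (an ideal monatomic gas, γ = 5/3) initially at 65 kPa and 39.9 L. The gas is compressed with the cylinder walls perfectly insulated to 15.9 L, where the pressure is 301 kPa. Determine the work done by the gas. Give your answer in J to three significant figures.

Adiabatic: W = (P₁V₁ − P₂V₂)/(γ − 1) with γ = 5/3.
P₁V₁ = 2594 J, P₂V₂ = 4786 J.
W = (2594 − 4786) / 0.6667 = -3289 J.

W ≈ -3290 J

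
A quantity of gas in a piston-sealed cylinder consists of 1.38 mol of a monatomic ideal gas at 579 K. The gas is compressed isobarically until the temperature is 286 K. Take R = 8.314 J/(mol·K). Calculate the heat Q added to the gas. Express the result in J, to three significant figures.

Q ≈ -8400 J

Isobaric: W = nRΔT = (1.38)(8.314)(-293) = -3362 J.
ΔU = nCᵥΔT with Cᵥ = 3R/2: ΔU = (1.38)(12.47)(-293) = -5043 J.
Q = ΔU + W = -5043 − 3362 = -8404 J.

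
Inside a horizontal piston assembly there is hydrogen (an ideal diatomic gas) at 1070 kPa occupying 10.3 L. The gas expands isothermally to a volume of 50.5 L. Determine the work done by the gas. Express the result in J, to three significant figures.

W ≈ 17500 J

Isothermal: W = nRT ln(V₂/V₁) = P₁V₁ ln(V₂/V₁).
P₁V₁ = (1070 kPa)(10.3 L) = 11021 J.
W = 11021 × ln(50.5/10.3) = 11021 × 1.59
W_by_gas = 17522 J.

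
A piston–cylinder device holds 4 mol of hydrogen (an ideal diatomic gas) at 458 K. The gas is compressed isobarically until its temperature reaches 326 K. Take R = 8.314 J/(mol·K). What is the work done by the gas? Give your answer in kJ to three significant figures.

Isobaric: W = P ΔV = nR ΔT.
W = (4)(8.314)(326 − 458) = -4390 J.

W ≈ -4.39 kJ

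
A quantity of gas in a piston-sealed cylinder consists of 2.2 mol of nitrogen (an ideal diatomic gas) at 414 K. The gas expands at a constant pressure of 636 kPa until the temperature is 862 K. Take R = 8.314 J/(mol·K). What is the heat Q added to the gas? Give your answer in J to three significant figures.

Isobaric: W = nRΔT = (2.2)(8.314)(448) = 8194 J.
ΔU = nCᵥΔT with Cᵥ = 5R/2: ΔU = (2.2)(20.79)(448) = 20486 J.
Q = ΔU + W = 20486 + 8194 = 28680 J.

Q ≈ 28700 J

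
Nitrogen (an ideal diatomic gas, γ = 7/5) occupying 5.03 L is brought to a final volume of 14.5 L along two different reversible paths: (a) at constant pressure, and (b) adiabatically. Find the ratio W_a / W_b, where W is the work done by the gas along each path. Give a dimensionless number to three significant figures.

W_a / W_b ≈ 2.18

Path (a) isobaric: W = P₁(V₂ − V₁) → W_a/(P₁V₁) = 1.883.
Path (b) adiabatic: W = P₁V₁(1 − (V₁/V₂)^(γ−1))/(γ−1) → W_b/(P₁V₁) = 0.8631.
W_a / W_b = 1.883 / 0.8631 = 2.181.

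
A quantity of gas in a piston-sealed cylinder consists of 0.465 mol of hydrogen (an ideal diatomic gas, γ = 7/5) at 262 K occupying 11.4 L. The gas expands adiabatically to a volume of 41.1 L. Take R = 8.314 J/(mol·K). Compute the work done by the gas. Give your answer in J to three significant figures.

Adiabatic: TV^(γ−1) = const with γ = 7/5.
T₂ = T₁ (V₁/V₂)^(γ−1) = 262 × (11.4/41.1)^0.4 = 262 × 0.5987 = 156.9 K.
W_by = nCᵥ(T₁ − T₂) = (0.465)(20.79)(262 − 156.9) = 1016 J.

W ≈ 1020 J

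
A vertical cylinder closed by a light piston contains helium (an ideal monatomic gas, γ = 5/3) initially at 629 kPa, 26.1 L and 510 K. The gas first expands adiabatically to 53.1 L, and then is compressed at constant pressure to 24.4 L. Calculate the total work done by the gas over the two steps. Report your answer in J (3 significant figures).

Step 1 (adiabatic): W = (P₁V₁ − P₂V₂)/(γ−1) = (16417 − 10225)/0.667 = 9288 J.
After step 1: P = 192.6 kPa, V = 53.1 L, T = 317.6 K.
Step 2 (isobaric): W = PΔV = (192.6 kPa)(24.4 − 53.1 L) = -5526 J.
W_total = 9288 − 5526 = 3762 J.

W_total ≈ 3760 J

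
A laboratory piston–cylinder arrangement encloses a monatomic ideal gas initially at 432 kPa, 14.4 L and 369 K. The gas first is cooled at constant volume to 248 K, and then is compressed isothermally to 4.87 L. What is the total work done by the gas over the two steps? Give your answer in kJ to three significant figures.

W_total ≈ -4.53 kJ

Step 1 (isochoric): W = 0 (constant volume).
After step 1: P = 290.3 kPa (V unchanged).
Step 2 (isothermal): W = P₁V₁ ln(V₂/V₁) = (4181) ln(4.87/14.4) = -4533 J.
W_total = 0 − 4533 = -4533 J.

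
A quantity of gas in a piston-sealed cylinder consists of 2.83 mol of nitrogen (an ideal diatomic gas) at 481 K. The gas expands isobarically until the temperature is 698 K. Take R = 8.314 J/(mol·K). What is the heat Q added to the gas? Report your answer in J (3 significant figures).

Isobaric: W = nRΔT = (2.83)(8.314)(217) = 5106 J.
ΔU = nCᵥΔT with Cᵥ = 5R/2: ΔU = (2.83)(20.79)(217) = 12764 J.
Q = ΔU + W = 12764 + 5106 = 17870 J.

Q ≈ 17900 J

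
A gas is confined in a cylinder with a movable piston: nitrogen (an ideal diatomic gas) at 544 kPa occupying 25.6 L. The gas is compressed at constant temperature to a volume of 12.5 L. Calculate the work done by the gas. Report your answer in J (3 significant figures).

W ≈ -9980 J

Isothermal: W = nRT ln(V₂/V₁) = P₁V₁ ln(V₂/V₁).
P₁V₁ = (544 kPa)(25.6 L) = 13926 J.
W = 13926 × ln(12.5/25.6) = 13926 × -0.7169
W_by_gas = -9983 J.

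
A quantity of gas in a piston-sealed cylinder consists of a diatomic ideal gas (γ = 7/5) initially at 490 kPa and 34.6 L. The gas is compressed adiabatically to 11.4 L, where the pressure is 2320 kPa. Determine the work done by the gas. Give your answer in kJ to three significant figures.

W ≈ -23.7 kJ

Adiabatic: W = (P₁V₁ − P₂V₂)/(γ − 1) with γ = 7/5.
P₁V₁ = 16954 J, P₂V₂ = 26448 J.
W = (16954 − 26448) / 0.4 = -23735 J.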